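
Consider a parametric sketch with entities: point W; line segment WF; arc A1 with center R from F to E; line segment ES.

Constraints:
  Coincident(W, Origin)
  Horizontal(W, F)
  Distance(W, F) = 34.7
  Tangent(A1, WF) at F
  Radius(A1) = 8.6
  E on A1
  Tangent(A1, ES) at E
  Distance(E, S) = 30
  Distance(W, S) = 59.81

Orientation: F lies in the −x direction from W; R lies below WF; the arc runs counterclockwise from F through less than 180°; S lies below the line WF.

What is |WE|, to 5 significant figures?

43.911

W is at the origin; WF is horizontal with |WF| = 34.7 and F on the −x side, so F = (-34.700, 0.0000). Since A1 is tangent to WF there, RF ⟂ WF, so R = F + (0, -8.6) = (-34.700, -8.6000). Since RE ⟂ ES (tangency), |RS| = √(8.6² + 30.0²) = 31.208 regardless of where E sits on A1. So S lies on both circle(W, 59.81) and circle(R, 31.208); the below-WF intersection is S = (-46.650, -37.430). E is the foot of the tangent from S: E = (-43.244, -7.6236).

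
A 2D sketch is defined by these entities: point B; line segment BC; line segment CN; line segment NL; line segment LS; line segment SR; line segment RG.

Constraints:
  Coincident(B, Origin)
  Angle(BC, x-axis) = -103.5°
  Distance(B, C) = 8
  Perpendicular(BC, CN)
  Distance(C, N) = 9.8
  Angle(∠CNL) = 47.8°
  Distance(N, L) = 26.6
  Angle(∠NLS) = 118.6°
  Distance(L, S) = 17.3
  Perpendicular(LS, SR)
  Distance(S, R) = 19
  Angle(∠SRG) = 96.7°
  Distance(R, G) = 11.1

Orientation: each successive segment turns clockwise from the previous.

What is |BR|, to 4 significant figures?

23.11

∠NLS = 118.6° gives LS at -27.10° from the x-axis; with |LS| = 17.3, S = (25.98, 1.618). The perpendicularity gives SR at right angles to LS, so SR runs at -117.1°; with |SR| = 19.0, R = (17.32, -15.30). Then |BR| = |R − B| = 23.11.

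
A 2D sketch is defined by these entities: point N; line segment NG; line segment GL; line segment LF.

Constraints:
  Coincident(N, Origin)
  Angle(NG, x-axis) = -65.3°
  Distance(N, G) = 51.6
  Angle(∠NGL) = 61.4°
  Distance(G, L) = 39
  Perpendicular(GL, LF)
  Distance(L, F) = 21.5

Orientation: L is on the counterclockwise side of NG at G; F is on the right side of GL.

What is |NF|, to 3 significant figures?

68.3

N is at the origin; NG runs at -65.3° with length 51.6, so G = 51.6·(cos -65.3°, sin -65.3°) = (21.6, -46.9). ∠NGL = 61.4°, so GL runs at -65.3° + (180° − 61.4°) = 53.3° from the x-axis; with |GL| = 39.0, L = G + 39.0·(cos 53.3°, sin 53.3°) = (44.9, -15.6). GL is perpendicular to LF; with |LF| = 21.5 on the right of GL, F = L + 21.5·(0.802, -0.598) = (62.1, -28.5). Then |NF| = |F − N| = 68.3.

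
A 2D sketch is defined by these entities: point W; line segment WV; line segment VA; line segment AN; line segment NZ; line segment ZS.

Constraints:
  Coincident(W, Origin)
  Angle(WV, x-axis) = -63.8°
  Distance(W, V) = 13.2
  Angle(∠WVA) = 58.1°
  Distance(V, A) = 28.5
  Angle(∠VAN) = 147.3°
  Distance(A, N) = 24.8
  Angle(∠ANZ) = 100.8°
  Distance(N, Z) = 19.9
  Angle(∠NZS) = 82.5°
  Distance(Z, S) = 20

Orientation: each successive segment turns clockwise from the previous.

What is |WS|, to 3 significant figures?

20.6

∠ANZ = 100.8° gives NZ at 62.4° from the x-axis; with |NZ| = 19.9, Z = (-32.7, 24.0). ∠NZS = 82.5° gives ZS at -35.1° from the x-axis; with |ZS| = 20.0, S = (-16.4, 12.5). Then |WS| = |S − W| = 20.6.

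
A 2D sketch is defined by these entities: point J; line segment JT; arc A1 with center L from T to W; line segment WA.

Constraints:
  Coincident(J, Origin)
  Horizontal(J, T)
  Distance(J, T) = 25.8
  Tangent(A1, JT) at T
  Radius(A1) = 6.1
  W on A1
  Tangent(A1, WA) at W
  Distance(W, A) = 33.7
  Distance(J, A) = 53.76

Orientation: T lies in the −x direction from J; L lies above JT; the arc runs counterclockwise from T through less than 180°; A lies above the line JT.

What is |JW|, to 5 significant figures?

22.545

Checks: ∠(LT, TJ) = 90.00° ✓; |LT| = 6.100 ✓; |LW| = 6.100 ✓; ∠(LW, WA) = 90.00° ✓; |WA| = 33.70 ✓; |JA| = 53.76 ✓.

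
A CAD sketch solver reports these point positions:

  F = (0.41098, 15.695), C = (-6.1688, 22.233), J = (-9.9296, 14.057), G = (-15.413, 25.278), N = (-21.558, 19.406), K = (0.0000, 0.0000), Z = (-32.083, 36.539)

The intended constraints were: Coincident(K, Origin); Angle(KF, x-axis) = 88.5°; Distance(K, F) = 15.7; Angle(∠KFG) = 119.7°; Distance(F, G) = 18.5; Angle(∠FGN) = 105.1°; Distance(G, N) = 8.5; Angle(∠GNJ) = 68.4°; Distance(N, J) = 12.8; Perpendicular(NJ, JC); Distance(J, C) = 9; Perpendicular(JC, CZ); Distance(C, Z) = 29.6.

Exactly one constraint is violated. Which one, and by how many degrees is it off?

Perpendicular(JC, CZ) — off by 4.20°.

K = (0.00, 0.00) ✓; KF at 88.50° ✓; |KF| = 15.70 ✓; ∠KFG = 119.7° ✓; |FG| = 18.50 ✓; ∠FGN = 105.1° ✓; |GN| = 8.499 ✓; ∠GNJ = 68.40° ✓; |NJ| = 12.80 ✓; ∠(NJ, JC) = 90.00° ✓; |JC| = 8.999 ✓; ∠(JC, CZ) = 85.80° ✗; |CZ| = 29.60 ✓.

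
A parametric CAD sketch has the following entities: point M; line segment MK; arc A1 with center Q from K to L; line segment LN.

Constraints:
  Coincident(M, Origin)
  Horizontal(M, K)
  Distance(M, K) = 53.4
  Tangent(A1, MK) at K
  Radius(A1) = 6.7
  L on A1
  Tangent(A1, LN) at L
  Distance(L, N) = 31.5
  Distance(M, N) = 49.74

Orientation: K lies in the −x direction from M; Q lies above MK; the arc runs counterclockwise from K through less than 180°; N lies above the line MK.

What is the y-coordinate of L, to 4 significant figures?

4.404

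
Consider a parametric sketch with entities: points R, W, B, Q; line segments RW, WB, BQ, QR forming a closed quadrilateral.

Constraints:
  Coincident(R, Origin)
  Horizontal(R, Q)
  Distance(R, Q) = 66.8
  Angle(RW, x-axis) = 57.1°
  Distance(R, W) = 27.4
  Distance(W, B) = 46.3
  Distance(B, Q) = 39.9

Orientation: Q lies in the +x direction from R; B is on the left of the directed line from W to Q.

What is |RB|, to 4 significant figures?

70.17

R is at the origin; R and Q share the same y with |RQ| = 66.8 and Q in +x, so Q = (66.8, 0). RW runs at 57.1° with |RW| = 27.4, so W = (14.88, 23.01). B is determined by |WB| = 46.3 and |BQ| = 39.9 together: it lies at the intersection of circle(W, 46.3) and circle(Q, 39.9). With |WQ| = 56.79, the foot of the radical line on WQ is 33.25 from W and the perpendicular offset is √(46.3² − 33.25²) = 32.22. Taking the left-of-WQ solution: B = (58.34, 38.99).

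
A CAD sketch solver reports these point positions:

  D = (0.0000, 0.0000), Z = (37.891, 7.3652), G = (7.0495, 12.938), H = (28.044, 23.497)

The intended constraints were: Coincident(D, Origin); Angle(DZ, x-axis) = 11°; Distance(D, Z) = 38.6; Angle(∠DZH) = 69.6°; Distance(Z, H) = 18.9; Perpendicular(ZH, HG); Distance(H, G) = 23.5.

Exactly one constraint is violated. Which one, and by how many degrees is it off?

Perpendicular(ZH, HG) — off by 4.70°.

D = (0.00, 0.00) ✓; DZ at 11.00° ✓; |DZ| = 38.60 ✓; ∠DZH = 69.60° ✓; |ZH| = 18.90 ✓; ∠(ZH, HG) = 85.30° ✗; |HG| = 23.50 ✓.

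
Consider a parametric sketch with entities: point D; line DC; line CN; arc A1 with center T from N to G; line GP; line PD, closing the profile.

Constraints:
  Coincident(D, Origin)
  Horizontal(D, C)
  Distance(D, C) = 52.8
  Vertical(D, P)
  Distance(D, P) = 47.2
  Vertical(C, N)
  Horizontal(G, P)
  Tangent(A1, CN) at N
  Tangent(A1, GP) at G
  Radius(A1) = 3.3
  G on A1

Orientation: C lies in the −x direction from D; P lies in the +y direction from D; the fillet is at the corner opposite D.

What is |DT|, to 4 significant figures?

66.16

D is at the origin; D and C share the same y with |DC| = 52.8 and C on the −x side, so C = (-52.80, 0.000). DP is vertical with |DP| = 47.2 and P on the +y side, so P = (0.000, 47.20). The virtual corner opposite D is at (-52.80, 47.20). A1 meets CN tangentially, so TN is at right angles to CN and A1 meets GP tangentially, so TG is at right angles to GP, with radius 3.3, so the center T sits 3.3 in from both sides at T = (-49.50, 43.90). Then |DT| = |T − D| = 66.16.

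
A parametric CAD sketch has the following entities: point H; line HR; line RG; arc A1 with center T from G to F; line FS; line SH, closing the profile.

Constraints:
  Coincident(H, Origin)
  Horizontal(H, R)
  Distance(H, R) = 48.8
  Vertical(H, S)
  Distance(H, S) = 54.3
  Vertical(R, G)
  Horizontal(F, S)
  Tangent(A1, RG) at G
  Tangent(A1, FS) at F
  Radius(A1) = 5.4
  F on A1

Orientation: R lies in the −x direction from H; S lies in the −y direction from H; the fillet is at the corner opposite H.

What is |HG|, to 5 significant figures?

69.084

The virtual corner opposite H is at (-48.800, -54.300). A1 meets RG tangentially, so TG is at right angles to RG and A1 meets FS tangentially, so TF is at right angles to FS, with radius 5.4, so the center T sits 5.4 in from both sides at T = (-43.400, -48.900). That places the tangent points at G = (-48.800, -48.900) on RG and F = (-43.400, -54.300) on FS. Then |HG| = |G − H| = 69.084.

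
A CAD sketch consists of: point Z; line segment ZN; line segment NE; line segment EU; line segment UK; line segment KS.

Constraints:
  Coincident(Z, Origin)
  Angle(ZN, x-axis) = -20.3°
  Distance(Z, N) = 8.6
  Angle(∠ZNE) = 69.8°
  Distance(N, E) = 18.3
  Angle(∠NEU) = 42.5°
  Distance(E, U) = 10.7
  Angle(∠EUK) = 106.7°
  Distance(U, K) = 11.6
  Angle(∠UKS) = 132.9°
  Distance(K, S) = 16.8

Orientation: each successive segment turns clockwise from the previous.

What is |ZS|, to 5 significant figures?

23.983

∠EUK = 106.7° gives UK at 18.700° from the x-axis; with |UK| = 11.6, K = (6.7952, -2.4865). ∠UKS = 132.9° gives KS at -28.400° from the x-axis; with |KS| = 16.8, S = (21.573, -10.477). Then |ZS| = |S − Z| = 23.983.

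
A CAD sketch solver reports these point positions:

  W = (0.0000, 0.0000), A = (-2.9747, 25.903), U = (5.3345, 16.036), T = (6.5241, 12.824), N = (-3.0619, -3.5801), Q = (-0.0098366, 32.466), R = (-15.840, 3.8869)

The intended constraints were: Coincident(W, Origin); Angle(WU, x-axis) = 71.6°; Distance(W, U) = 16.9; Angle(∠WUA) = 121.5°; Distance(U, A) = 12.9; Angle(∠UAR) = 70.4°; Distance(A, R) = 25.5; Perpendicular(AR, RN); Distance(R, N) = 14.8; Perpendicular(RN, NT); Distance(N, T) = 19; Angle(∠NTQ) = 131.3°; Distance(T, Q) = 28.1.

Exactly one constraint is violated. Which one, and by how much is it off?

Distance(T, Q) = 28.1 — off by 7.40.

W = (0.00, 0.00) ✓; WU at 71.60° ✓; |WU| = 16.90 ✓; ∠WUA = 121.5° ✓; |UA| = 12.90 ✓; ∠UAR = 70.40° ✓; |AR| = 25.50 ✓; ∠(AR, RN) = 90.00° ✓; |RN| = 14.80 ✓; ∠(RN, NT) = 90.00° ✓; |NT| = 19.00 ✓; ∠NTQ = 131.3° ✓; |TQ| = 20.70 ✗.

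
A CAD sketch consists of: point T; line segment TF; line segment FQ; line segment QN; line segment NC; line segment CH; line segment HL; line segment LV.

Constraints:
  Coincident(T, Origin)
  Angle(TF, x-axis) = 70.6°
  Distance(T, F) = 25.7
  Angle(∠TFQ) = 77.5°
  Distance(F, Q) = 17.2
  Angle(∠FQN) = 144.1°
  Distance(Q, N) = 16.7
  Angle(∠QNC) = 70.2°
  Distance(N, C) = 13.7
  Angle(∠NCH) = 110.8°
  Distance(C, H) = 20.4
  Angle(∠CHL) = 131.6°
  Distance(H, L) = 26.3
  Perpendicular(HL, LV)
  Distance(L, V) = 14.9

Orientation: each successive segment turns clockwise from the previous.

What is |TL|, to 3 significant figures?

45.8

T is at the origin; TF runs at 70.6° with length 25.7, so F = (8.54, 24.2). ∠TFQ = 77.5° gives FQ at -31.9° from the x-axis; with |FQ| = 17.2, Q = (23.1, 15.2). ∠FQN = 144.1° gives QN at -67.8° from the x-axis; with |QN| = 16.7, N = (29.4, -0.310). ∠QNC = 70.2° gives NC at -178° from the x-axis; with |NC| = 13.7, C = (15.8, -0.884). ∠NCH = 110.8° gives CH at 113° from the x-axis; with |CH| = 20.4, H = (7.72, 17.9). ∠CHL = 131.6° gives HL at 64.8° from the x-axis; with |HL| = 26.3, L = (18.9, 41.7). Then |TL| = |L − T| = 45.8.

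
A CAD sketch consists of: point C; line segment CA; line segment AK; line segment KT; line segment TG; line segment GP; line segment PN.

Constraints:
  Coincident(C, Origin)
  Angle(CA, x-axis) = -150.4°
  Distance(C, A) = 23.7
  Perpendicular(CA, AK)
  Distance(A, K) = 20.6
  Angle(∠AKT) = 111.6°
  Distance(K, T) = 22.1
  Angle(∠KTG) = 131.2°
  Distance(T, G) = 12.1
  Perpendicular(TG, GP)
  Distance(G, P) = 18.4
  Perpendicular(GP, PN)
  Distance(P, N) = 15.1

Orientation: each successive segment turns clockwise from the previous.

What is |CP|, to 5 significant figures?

6.8861

∠KTG = 131.2° gives TG at 2.4000° from the x-axis; with |TG| = 12.1, G = (-4.8449, 23.935). The perpendicularity gives GP at right angles to TG, so GP runs at -87.600°; with |GP| = 18.4, P = (-4.0744, 5.5514). Then |CP| = |P − C| = 6.8861.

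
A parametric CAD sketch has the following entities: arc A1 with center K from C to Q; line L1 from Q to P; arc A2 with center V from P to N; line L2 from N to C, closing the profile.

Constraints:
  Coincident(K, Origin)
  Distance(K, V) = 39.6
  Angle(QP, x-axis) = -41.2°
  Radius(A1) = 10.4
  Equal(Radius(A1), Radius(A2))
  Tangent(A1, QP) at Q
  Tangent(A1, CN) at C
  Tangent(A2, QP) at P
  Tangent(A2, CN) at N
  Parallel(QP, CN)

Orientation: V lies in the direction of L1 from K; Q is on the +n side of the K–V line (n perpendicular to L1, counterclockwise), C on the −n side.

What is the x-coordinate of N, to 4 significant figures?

22.95

The slot axis is L1's direction at -41.2°, so u = (cos -41.2°, sin -41.2°) = (0.7524, -0.6587) and n = (−sin -41.2°, cos -41.2°) = (0.6587, 0.7524). K is at the origin and V lies 39.6 along u from K, so V = 39.6·u = (29.80, -26.08). Tangency of A1 to both parallel lines with radius 10.4 puts Q and C at K ± 10.4·n: Q = (6.850, 7.825), C = (-6.850, -7.825). Equal radii place P and N the same way about V: P = V + 10.4·n = (36.65, -18.26), N = V − 10.4·n = (22.95, -33.91). So N.x = 22.95.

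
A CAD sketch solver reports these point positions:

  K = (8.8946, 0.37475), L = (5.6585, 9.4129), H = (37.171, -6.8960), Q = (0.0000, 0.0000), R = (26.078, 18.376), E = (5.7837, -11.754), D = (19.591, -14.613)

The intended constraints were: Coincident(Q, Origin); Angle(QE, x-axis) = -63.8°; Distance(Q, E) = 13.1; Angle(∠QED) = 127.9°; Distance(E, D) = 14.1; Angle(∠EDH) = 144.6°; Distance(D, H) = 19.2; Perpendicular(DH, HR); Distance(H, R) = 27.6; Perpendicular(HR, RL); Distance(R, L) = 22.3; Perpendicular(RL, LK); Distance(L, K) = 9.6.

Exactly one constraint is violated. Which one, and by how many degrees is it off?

Perpendicular(RL, LK) — off by 4.00°.

Q = (0.00, 0.00) ✓; QE at -63.80° ✓; |QE| = 13.10 ✓; ∠QED = 127.9° ✓; |ED| = 14.10 ✓; ∠EDH = 144.6° ✓; |DH| = 19.20 ✓; ∠(DH, HR) = 90.00° ✓; |HR| = 27.60 ✓; ∠(HR, RL) = 90.00° ✓; |RL| = 22.30 ✓; ∠(RL, LK) = 86.00° ✗; |LK| = 9.600 ✓.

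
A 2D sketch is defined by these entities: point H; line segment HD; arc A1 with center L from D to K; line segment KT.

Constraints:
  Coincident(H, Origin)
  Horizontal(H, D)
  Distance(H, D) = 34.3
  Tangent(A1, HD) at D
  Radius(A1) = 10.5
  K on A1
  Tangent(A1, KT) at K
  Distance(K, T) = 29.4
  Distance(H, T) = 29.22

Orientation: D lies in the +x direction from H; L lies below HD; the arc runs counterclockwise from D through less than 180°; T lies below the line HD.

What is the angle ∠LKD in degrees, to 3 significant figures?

63.2°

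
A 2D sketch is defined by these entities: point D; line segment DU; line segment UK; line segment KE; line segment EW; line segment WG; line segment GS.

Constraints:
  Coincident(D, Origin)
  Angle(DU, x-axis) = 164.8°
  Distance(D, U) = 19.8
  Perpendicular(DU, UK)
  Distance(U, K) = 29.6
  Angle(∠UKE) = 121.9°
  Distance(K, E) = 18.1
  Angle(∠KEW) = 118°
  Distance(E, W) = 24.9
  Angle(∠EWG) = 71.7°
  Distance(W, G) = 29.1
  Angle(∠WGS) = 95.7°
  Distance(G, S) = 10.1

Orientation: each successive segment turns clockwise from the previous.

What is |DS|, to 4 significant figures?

18.64

D is at the origin; DU runs at 164.8° with length 19.8, so U = (-19.11, 5.191). The perpendicularity gives UK at right angles to DU, so UK runs at 74.80°; with |UK| = 29.6, K = (-11.35, 33.76). ∠UKE = 121.9° gives KE at 16.70° from the x-axis; with |KE| = 18.1, E = (5.990, 38.96). ∠KEW = 118.0° gives EW at -45.30° from the x-axis; with |EW| = 24.9, W = (23.50, 21.26). ∠EWG = 71.7° gives WG at -153.6° from the x-axis; with |WG| = 29.1, G = (-2.561, 8.319). ∠WGS = 95.7° gives GS at 122.1° from the x-axis; with |GS| = 10.1, S = (-7.928, 16.88). Then |DS| = |S − D| = 18.64.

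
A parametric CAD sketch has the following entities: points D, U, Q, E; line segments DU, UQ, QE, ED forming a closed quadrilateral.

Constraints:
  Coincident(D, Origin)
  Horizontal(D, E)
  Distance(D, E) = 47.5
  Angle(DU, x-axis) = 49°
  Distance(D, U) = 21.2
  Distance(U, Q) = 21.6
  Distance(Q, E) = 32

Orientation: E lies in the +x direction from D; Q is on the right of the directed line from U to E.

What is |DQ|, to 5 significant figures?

16.897

Checks: |UQ| = 21.60 ✓; |QE| = 32.00 ✓.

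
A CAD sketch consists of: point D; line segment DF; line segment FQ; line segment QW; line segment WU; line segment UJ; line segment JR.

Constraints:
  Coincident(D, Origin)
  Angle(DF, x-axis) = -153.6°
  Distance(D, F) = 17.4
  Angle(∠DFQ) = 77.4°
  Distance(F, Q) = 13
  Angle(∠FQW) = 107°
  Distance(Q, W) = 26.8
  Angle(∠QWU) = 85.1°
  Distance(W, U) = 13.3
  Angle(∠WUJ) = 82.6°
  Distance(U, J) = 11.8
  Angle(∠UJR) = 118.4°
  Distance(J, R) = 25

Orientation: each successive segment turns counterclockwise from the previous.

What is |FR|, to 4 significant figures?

27.97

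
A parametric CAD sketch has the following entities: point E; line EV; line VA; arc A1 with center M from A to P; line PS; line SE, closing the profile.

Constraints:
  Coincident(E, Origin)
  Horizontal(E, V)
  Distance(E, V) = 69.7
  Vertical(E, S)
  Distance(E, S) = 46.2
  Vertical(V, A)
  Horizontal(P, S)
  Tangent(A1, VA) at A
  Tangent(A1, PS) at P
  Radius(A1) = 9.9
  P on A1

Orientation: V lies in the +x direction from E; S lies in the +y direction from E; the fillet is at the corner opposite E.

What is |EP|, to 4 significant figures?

75.57

E is at the origin; E and V share the same y with |EV| = 69.7 and V on the +x side, so V = (69.70, 0.000). ES is vertical with |ES| = 46.2 and S on the +y side, so S = (0.000, 46.20). The virtual corner opposite E is at (69.70, 46.20). The tangent condition forces MA to be normal to VA and the tangent condition forces MP to be normal to PS, with radius 9.9, so the center M sits 9.9 in from both sides at M = (59.80, 36.30). That places the tangent points at A = (69.70, 36.30) on VA and P = (59.80, 46.20) on PS. Then |EP| = |P − E| = 75.57.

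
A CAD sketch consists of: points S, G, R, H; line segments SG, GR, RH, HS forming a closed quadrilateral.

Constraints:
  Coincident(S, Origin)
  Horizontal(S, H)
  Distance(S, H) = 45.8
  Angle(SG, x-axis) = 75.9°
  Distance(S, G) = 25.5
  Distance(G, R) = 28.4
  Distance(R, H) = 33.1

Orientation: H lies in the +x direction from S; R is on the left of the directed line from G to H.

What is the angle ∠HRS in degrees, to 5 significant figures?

68.686°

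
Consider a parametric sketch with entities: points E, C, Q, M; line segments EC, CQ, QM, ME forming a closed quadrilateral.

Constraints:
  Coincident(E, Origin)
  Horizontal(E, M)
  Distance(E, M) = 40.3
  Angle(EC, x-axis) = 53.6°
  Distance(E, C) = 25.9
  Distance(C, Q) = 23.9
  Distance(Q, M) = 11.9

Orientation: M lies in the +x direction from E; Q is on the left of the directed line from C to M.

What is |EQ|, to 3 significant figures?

39.1

Checks: |CQ| = 23.90 ✓; |QM| = 11.90 ✓.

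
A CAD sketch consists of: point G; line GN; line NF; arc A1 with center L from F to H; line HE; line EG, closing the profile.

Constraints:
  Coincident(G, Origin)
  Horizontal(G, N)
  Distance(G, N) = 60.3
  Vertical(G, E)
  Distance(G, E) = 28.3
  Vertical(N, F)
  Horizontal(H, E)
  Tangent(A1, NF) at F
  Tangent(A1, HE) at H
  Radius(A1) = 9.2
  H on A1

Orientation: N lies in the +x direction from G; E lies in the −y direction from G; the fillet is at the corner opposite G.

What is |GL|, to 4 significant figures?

54.55

G is at the origin; G and N share the same y with |GN| = 60.3 and N on the +x side, so N = (60.30, 0.000). GE is vertical with |GE| = 28.3 and E on the −y side, so E = (0.000, -28.30). The virtual corner opposite G is at (60.30, -28.30). The tangent condition forces LF to be normal to NF and tangency of A1 to HE means the radius LH is perpendicular to HE, with radius 9.2, so the center L sits 9.2 in from both sides at L = (51.10, -19.10). Then |GL| = |L − G| = 54.55.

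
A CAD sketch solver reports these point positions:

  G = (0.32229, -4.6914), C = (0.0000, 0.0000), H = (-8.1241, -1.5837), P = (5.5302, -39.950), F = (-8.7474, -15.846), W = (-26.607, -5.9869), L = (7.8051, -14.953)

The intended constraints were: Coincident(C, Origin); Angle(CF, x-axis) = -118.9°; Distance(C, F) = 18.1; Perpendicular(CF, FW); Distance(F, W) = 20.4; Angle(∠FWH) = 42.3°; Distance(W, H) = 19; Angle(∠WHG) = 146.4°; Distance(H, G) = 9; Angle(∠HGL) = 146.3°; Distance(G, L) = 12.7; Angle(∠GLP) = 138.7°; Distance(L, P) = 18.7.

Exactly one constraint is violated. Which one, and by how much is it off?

Distance(L, P) = 18.7 — off by 6.40.

C = (0.00, 0.00) ✓; CF at -118.9° ✓; |CF| = 18.10 ✓; ∠(CF, FW) = 90.00° ✓; |FW| = 20.40 ✓; ∠FWH = 42.30° ✓; |WH| = 19.00 ✓; ∠WHG = 146.4° ✓; |HG| = 9.000 ✓; ∠HGL = 146.3° ✓; |GL| = 12.70 ✓; ∠GLP = 138.7° ✓; |LP| = 25.10 ✗.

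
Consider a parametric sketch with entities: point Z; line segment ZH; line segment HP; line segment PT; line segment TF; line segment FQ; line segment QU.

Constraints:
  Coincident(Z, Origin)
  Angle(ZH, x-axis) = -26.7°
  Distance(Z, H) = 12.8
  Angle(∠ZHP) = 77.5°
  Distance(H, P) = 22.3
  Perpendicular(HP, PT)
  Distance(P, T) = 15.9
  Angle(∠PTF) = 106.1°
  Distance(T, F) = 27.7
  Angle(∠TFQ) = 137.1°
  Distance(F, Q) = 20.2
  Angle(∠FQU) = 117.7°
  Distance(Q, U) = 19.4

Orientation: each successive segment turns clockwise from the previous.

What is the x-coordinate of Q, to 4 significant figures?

14.34

Z is at the origin; ZH runs at -26.7° with length 12.8, so H = (11.44, -5.751). ∠ZHP = 77.5° gives HP at -129.2° from the x-axis; with |HP| = 22.3, P = (-2.659, -23.03). HP ⟂ PT, so PT runs at 140.8°; with |PT| = 15.9, T = (-14.98, -12.98). ∠PTF = 106.1° gives TF at 66.90° from the x-axis; with |TF| = 27.7, F = (-4.113, 12.50). ∠TFQ = 137.1° gives FQ at 24.00° from the x-axis; with |FQ| = 20.2, Q = (14.34, 20.71). So Q.x = 14.34.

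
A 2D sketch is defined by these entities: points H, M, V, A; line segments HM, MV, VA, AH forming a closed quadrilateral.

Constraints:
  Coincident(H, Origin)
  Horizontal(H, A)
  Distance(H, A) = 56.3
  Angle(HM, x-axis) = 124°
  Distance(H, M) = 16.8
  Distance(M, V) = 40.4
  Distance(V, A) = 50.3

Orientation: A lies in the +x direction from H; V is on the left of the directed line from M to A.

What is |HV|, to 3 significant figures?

44.4

Checks: |MV| = 40.40 ✓; |VA| = 50.30 ✓.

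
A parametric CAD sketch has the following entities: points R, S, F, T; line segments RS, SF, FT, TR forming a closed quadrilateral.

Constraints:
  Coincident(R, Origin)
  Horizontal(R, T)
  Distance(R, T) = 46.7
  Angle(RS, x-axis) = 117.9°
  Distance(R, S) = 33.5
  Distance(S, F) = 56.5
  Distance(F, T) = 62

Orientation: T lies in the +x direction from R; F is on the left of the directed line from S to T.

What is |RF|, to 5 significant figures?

68.089

Checks: |SF| = 56.50 ✓; |FT| = 62.00 ✓.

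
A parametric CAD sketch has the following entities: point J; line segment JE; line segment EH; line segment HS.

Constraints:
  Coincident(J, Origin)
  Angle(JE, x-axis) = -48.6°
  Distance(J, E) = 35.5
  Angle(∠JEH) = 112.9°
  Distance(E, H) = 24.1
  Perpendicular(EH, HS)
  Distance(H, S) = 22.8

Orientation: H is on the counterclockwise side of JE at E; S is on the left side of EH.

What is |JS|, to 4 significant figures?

39.19

∠JEH = 112.9°, so EH runs at -48.6° + (180° − 112.9°) = 18.50° from the x-axis; with |EH| = 24.1, H = E + 24.1·(cos 18.50°, sin 18.50°) = (46.33, -18.98). EH is perpendicular to HS; with |HS| = 22.8 on the left of EH, S = H + 22.8·(-0.3173, 0.9483) = (39.10, 2.640). Then |JS| = |S − J| = 39.19.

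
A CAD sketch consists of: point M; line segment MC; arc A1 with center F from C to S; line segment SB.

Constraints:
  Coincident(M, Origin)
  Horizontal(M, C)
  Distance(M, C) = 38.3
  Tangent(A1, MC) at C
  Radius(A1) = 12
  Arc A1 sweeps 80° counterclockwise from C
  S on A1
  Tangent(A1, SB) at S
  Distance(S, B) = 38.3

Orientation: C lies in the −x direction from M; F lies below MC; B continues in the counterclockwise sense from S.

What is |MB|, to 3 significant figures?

74.1

On A1, C sits at bearing 90° from F; an 80° counterclockwise sweep puts S at bearing 170°, so S = F + 12.0·(cos 170°, sin 170°) = (-50.1, -9.92). Since A1 is tangent to SB there, FS ⟂ SB, so SB runs along (−sin 170°, cos 170°); with |SB| = 38.3, B = (-56.8, -47.6). Then |MB| = |B − M| = 74.1.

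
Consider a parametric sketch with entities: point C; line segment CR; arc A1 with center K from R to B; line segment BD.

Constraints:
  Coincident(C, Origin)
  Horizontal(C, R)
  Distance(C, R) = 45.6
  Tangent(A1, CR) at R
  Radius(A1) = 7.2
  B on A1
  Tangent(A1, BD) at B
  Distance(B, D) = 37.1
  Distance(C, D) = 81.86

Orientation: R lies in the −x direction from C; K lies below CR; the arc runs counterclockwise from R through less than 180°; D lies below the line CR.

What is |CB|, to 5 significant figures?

50.804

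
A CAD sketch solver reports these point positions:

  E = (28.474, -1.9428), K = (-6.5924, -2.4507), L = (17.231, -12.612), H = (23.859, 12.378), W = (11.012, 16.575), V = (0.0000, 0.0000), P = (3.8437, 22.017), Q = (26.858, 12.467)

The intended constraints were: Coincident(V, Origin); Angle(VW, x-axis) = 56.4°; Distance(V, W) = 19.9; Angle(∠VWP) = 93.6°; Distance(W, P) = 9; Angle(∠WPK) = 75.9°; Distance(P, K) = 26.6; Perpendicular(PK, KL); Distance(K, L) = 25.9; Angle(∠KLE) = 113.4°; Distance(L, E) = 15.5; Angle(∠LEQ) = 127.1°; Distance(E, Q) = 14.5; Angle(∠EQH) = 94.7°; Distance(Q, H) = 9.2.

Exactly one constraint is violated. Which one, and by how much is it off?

Distance(Q, H) = 9.2 — off by 6.20.

V = (0.00, 0.00) ✓; VW at 56.40° ✓; |VW| = 19.90 ✓; ∠VWP = 93.61° ✓; |WP| = 9.000 ✓; ∠WPK = 75.89° ✓; |PK| = 26.60 ✓; ∠(PK, KL) = 90.00° ✓; |KL| = 25.90 ✓; ∠KLE = 113.4° ✓; |LE| = 15.50 ✓; ∠LEQ = 127.1° ✓; |EQ| = 14.50 ✓; ∠EQH = 94.70° ✓; |QH| = 3.000 ✗.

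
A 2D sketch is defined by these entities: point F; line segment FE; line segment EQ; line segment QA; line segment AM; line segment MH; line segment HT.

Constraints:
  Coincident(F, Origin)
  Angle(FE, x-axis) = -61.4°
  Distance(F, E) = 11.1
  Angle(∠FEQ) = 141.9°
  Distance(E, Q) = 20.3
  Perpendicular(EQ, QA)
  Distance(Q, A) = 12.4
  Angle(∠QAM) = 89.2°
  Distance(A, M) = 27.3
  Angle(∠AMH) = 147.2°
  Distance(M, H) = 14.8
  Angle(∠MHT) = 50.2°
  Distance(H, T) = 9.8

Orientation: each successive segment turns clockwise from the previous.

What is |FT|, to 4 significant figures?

5.942

F is at the origin; FE runs at -61.4° with length 11.1, so E = (5.313, -9.746). ∠FEQ = 141.9° gives EQ at -99.50° from the x-axis; with |EQ| = 20.3, Q = (1.963, -29.77). EQ ⟂ QA, so QA runs at 170.5°; with |QA| = 12.4, A = (-10.27, -27.72). ∠QAM = 89.2° gives AM at 79.70° from the x-axis; with |AM| = 27.3, M = (-5.386, -0.8606). ∠AMH = 147.2° gives MH at 46.90° from the x-axis; with |MH| = 14.8, H = (4.727, 9.946). ∠MHT = 50.2° gives HT at -82.90° from the x-axis; with |HT| = 9.8, T = (5.938, 0.2210). Then |FT| = |T − F| = 5.942.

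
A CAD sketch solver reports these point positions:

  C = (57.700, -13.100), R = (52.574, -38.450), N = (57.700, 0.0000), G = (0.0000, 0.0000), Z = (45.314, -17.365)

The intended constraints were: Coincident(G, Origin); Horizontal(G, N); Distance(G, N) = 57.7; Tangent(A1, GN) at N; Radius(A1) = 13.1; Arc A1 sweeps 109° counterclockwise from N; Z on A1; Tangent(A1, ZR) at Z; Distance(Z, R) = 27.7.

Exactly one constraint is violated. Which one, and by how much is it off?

Distance(Z, R) = 27.7 — off by 5.40.

G = (0.00, 0.00) ✓; G.y = 0.00, N.y = 0.00 ✓; |GN| = 57.70 ✓; ∠(CN, NG) = 90.00° ✓; |CN| = 13.10 ✓; bearing(C→Z) − bearing(C→N) = 109.0° ✓; |CZ| = 13.10 ✓; ∠(CZ, ZR) = 90.00° ✓; |ZR| = 22.30 ✗.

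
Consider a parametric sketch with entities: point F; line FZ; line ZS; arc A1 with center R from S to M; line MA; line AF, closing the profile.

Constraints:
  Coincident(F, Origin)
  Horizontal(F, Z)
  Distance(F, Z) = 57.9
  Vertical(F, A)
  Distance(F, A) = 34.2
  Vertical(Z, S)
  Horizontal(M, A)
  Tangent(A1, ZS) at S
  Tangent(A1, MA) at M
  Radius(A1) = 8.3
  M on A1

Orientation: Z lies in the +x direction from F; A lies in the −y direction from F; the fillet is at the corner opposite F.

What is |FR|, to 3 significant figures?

56.0

F is at the origin; F and Z share the same y with |FZ| = 57.9 and Z on the +x side, so Z = (57.9, 0.00). F and A share the same x with |FA| = 34.2 and A on the −y side, so A = (0.00, -34.2). The virtual corner opposite F is at (57.9, -34.2). Tangency of A1 to ZS means the radius RS is perpendicular to ZS and tangency of A1 to MA means the radius RM is perpendicular to MA, with radius 8.3, so the center R sits 8.3 in from both sides at R = (49.6, -25.9). Then |FR| = |R − F| = 56.0.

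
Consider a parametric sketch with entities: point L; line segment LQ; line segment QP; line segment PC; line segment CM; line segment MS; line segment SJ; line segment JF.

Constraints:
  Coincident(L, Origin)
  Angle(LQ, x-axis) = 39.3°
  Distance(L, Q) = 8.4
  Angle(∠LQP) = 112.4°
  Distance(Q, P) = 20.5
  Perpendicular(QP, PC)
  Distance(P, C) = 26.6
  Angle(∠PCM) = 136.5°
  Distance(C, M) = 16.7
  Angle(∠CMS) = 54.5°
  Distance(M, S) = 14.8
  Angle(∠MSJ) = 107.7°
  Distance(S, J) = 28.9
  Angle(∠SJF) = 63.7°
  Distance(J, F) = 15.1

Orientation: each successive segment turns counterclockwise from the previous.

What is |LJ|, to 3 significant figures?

34.8

∠CMS = 54.5° gives MS at 5.90° from the x-axis; with |MS| = 14.8, S = (-18.4, 4.20). ∠MSJ = 107.7° gives SJ at 78.2° from the x-axis; with |SJ| = 28.9, J = (-12.5, 32.5). Then |LJ| = |J − L| = 34.8.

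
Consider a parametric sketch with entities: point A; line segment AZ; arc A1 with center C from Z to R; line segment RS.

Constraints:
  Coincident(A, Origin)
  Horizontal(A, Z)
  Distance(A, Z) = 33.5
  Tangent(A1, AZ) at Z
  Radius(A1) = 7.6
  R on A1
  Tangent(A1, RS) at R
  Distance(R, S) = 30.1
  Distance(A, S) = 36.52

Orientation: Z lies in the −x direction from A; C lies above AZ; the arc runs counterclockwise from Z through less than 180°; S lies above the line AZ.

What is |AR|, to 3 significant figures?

26.8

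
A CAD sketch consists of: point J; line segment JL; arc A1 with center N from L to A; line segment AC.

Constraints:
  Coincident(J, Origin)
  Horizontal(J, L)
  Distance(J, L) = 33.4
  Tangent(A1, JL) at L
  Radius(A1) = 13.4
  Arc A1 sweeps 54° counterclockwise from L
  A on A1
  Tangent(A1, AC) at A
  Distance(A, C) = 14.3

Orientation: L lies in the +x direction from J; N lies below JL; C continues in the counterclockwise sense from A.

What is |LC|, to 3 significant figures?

25.7

J is at the origin; J and L share the same y with |JL| = 33.4 and L on the +x side, so L = (33.4, 0.00). Tangency of A1 to JL means the radius NL is perpendicular to JL, so N = L + (0, -13.4) = (33.4, -13.4). On A1, L sits at bearing 90° from N; a 54° counterclockwise sweep puts A at bearing 144°, so A = N + 13.4·(cos 144°, sin 144°) = (22.6, -5.52). Since A1 is tangent to AC there, NA ⟂ AC, so AC runs along (−sin 144°, cos 144°); with |AC| = 14.3, C = (14.2, -17.1). Then |LC| = |C − L| = 25.7.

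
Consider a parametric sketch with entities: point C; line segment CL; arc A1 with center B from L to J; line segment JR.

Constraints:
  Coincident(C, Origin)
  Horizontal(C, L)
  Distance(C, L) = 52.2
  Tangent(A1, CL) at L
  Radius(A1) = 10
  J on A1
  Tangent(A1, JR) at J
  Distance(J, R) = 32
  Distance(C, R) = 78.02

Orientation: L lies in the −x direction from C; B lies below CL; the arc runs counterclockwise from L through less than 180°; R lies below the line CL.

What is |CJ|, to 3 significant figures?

62.7

C is at the origin; C and L share the same y with |CL| = 52.2 and L on the −x side, so L = (-52.2, 0.00). The tangent condition forces BL to be normal to CL, so B = L + (0, -10) = (-52.2, -10.0). Since BJ ⟂ JR (tangency), |BR| = √(10.0² + 32.0²) = 33.5 regardless of where J sits on A1. So R lies on both circle(C, 78.02) and circle(B, 33.5); the below-CL intersection is R = (-66.9, -40.1). J is the foot of the tangent from R: J = (-62.1, -8.49).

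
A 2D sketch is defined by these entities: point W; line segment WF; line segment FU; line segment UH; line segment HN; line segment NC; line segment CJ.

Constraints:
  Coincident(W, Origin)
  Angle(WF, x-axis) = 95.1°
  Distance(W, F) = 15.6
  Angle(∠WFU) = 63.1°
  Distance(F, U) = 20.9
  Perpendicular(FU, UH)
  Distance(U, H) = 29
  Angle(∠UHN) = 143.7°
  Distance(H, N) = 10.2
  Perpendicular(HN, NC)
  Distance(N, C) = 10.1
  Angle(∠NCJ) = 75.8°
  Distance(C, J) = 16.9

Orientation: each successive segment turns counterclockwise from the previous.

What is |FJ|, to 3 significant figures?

28.5

HN is perpendicular to NC, so NC runs at 68.3°; with |NC| = 10.1, C = (9.47, -14.5). ∠NCJ = 75.8° gives CJ at 172° from the x-axis; with |CJ| = 16.9, J = (-7.29, -12.3). Then |FJ| = |J − F| = 28.5.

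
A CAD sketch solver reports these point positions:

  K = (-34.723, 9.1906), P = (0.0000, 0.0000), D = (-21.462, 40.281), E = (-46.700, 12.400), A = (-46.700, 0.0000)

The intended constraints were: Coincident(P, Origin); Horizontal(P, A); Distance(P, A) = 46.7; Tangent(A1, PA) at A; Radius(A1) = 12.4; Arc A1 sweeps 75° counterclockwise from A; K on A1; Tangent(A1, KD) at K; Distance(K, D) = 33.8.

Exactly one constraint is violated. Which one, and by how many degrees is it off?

Tangent(A1, KD) at K — off by 8.10°.

P = (0.00, 0.00) ✓; P.y = 0.00, A.y = 0.00 ✓; |PA| = 46.70 ✓; ∠(EA, AP) = 90.00° ✓; |EA| = 12.40 ✓; bearing(E→K) − bearing(E→A) = 75.00° ✓; |EK| = 12.40 ✓; ∠(EK, KD) = 98.10° ✗; |KD| = 33.80 ✓.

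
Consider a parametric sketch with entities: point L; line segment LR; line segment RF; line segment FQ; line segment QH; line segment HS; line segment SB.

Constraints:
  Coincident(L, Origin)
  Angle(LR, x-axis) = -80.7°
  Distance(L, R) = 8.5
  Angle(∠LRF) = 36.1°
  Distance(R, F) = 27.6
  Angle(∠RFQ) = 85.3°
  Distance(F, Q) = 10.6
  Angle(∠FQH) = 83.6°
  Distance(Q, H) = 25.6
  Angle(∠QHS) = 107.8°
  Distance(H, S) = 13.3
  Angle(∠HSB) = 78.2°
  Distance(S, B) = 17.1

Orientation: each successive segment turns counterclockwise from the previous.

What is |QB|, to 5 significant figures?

19.212

∠QHS = 107.8° gives HS at -33.500° from the x-axis; with |HS| = 13.3, S = (8.1600, -11.751). ∠HSB = 78.2° gives SB at 68.300° from the x-axis; with |SB| = 17.1, B = (14.483, 4.1376). Then |QB| = |B − Q| = 19.212.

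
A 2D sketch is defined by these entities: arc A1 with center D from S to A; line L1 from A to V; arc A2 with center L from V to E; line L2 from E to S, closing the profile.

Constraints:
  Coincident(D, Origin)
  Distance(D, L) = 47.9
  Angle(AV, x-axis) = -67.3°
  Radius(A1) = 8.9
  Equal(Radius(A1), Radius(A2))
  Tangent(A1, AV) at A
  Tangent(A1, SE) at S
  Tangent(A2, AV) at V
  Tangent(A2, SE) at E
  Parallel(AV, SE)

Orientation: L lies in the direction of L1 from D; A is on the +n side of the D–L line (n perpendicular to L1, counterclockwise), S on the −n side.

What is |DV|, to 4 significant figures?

48.72

The slot axis is L1's direction at -67.3°, so u = (cos -67.3°, sin -67.3°) = (0.3859, -0.9225) and n = (−sin -67.3°, cos -67.3°) = (0.9225, 0.3859). D is at the origin and L lies 47.9 along u from D, so L = 47.9·u = (18.48, -44.19). Tangency of A1 to both parallel lines with radius 8.9 puts A and S at D ± 8.9·n: A = (8.211, 3.435), S = (-8.211, -3.435). Equal radii place V and E the same way about L: V = L + 8.9·n = (26.70, -40.76), E = L − 8.9·n = (10.27, -47.62). Then |DV| = |V − D| = 48.72.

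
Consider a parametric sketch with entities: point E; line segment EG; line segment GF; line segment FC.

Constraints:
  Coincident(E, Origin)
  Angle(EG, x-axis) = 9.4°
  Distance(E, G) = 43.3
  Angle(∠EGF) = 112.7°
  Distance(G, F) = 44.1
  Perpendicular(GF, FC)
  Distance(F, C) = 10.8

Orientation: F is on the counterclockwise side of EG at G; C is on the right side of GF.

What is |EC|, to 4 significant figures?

79.20

E is at the origin; EG runs at 9.4° with length 43.3, so G = 43.3·(cos 9.4°, sin 9.4°) = (42.72, 7.072). ∠EGF = 112.7°, so GF runs at 9.4° + (180° − 112.7°) = 76.70° from the x-axis; with |GF| = 44.1, F = G + 44.1·(cos 76.70°, sin 76.70°) = (52.86, 49.99). The perpendicularity gives FC at right angles to GF; with |FC| = 10.8 on the right of GF, C = F + 10.8·(0.9732, -0.2300) = (63.37, 47.50). Then |EC| = |C − E| = 79.20.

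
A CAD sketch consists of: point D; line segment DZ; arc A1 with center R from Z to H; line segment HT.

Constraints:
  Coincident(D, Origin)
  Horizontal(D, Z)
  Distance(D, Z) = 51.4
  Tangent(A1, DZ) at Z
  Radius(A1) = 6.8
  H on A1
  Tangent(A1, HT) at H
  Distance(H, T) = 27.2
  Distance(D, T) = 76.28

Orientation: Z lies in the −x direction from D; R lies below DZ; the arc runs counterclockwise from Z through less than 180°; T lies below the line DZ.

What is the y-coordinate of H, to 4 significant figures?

-3.180

D is at the origin; D and Z share the same y with |DZ| = 51.4 and Z on the −x side, so Z = (-51.40, 0.000). The tangent condition forces RZ to be normal to DZ, so R = Z + (0, -6.8) = (-51.40, -6.800). Since RH ⟂ HT (tangency), |RT| = √(6.8² + 27.2²) = 28.04 regardless of where H sits on A1. So T lies on both circle(D, 76.28) and circle(R, 28.04); the below-DZ intersection is T = (-71.64, -26.20). H is the foot of the tangent from T: H = (-57.16, -3.180).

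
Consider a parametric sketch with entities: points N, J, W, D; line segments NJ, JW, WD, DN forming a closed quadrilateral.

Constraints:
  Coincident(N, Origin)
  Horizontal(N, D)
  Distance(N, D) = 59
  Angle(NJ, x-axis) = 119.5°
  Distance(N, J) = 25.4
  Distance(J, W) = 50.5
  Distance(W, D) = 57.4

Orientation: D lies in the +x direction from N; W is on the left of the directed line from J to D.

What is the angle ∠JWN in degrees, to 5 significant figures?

26.005°

Checks: |JW| = 50.50 ✓; |WD| = 57.40 ✓.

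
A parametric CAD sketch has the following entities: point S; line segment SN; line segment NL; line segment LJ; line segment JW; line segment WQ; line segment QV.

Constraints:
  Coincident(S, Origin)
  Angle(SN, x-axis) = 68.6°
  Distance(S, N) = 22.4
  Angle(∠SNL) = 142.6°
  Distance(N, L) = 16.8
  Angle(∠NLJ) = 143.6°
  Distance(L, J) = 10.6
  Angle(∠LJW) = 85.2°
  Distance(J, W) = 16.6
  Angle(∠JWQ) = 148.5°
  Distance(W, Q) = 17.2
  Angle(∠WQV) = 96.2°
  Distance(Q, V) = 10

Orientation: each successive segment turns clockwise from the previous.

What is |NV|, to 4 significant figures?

15.90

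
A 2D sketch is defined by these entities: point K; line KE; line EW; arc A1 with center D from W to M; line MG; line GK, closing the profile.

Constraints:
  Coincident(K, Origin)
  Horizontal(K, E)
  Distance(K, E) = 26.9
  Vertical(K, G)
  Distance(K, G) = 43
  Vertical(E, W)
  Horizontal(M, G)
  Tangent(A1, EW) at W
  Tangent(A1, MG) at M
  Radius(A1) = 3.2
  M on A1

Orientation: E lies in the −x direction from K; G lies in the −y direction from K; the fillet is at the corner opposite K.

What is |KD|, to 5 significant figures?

46.322

K is at the origin; K and E share the same y with |KE| = 26.9 and E on the −x side, so E = (-26.900, 0.0000). K and G share the same x with |KG| = 43.0 and G on the −y side, so G = (0.0000, -43.000). The virtual corner opposite K is at (-26.900, -43.000). A1 meets EW tangentially, so DW is at right angles to EW and tangency of A1 to MG means the radius DM is perpendicular to MG, with radius 3.2, so the center D sits 3.2 in from both sides at D = (-23.700, -39.800). Then |KD| = |D − K| = 46.322.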